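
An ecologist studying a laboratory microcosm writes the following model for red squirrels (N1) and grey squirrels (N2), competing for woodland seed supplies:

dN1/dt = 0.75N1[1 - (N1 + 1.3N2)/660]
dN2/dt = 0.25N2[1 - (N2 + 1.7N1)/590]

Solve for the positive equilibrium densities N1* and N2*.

Setting both brackets to zero gives the nullclines N1 + 1.3N2 = 660 and 1.7N1 + N2 = 590.
Substituting N2 = 590 - 1.7N1 into the first: N1(1 - 1.3·1.7) = 660 - 1.3·590.
So N1* = -107/-1.21 = 88.4, and then N2* = 590 - 1.7·88.4 = 440.

N1* ≈ 88.4, N2* ≈ 440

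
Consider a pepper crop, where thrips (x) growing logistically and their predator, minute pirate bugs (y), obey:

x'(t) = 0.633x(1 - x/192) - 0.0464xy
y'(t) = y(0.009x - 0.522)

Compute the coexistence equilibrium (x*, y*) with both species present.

From dy/dt = 0 with y > 0: 0.009x* = 0.522, so x* = 58.
Substitute into dx/dt = 0: 0.633(1 - 58/192) = 0.0464y*.
The bracket is 0.698, giving y* = 0.442/0.0464 = 9.52.

x* ≈ 58, y* ≈ 9.52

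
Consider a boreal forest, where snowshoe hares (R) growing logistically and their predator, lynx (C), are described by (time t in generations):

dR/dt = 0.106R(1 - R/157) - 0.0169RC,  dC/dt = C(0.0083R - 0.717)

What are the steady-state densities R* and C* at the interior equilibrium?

R* ≈ 86.4, C* ≈ 2.82

From dC/dt = 0 with C > 0: 0.0083R* = 0.717, so R* = 86.4.
Substitute into dR/dt = 0: 0.106(1 - 86.4/157) = 0.0169C*.
The bracket is 0.45, giving C* = 0.0477/0.0169 = 2.82.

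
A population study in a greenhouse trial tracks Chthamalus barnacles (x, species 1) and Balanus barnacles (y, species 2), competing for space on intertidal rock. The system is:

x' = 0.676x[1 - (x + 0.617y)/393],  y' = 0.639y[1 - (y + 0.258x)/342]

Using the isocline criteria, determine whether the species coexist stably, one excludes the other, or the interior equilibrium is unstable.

Compare the nullcline intercepts: K1/α12 = 393/0.617 = 637 > K2 = 342; K2/α21 = 342/0.258 = 1330 > K1 = 393.
Since both inequalities hold, each species can invade when rare, so the interior equilibrium is stable.

stable coexistence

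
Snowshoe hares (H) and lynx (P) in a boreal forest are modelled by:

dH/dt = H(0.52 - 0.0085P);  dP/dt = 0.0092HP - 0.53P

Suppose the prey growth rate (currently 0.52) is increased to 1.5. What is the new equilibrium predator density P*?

P* ≈ 176

At the interior fixed point, setting dH/dt = 0 with H > 0 fixes P* = (prey growth rate)/(HP coefficient) — independent of the other coefficients.
With the change, P* = 1.5/0.0085 = 176; it rises from 61.2.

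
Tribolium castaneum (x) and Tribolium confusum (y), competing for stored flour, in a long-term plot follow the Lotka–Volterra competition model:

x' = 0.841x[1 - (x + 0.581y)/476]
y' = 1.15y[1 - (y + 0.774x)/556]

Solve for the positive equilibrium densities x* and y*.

x* ≈ 278, y* ≈ 341

Setting both brackets to zero gives the nullclines x + 0.581y = 476 and 0.774x + y = 556.
Substituting y = 556 - 0.774x into the first: x(1 - 0.581·0.774) = 476 - 0.581·556.
So x* = 153/0.55 = 278, and then y* = 556 - 0.774·278 = 341.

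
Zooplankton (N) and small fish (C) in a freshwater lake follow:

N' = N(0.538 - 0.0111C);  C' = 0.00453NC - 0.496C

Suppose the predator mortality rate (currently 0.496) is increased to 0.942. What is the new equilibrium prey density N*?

At the interior fixed point, setting dC/dt = 0 with C > 0 fixes N* = (predator death rate)/(NC coefficient) — independent of the other coefficients.
With the change, N* = 0.942/0.00453 = 208; it rises from 109.

N* ≈ 208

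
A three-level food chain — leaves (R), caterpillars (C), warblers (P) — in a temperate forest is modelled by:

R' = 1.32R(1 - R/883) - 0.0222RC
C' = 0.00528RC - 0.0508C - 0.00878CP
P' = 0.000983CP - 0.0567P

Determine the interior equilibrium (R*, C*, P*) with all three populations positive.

R* ≈ 26.4, C* ≈ 57.7, P* ≈ 10.1

From dP/dt = 0: 0.000983C* = 0.0567, so C* = 57.7.
From dR/dt = 0: 1.32(1 - R*/883) = 0.0222·57.7, giving R* = 883·(1 - 0.97) = 26.4.
From dC/dt = 0: 0.00528·26.4 - 0.0508 = 0.00878P*, so P* = 0.0887/0.00878 = 10.1.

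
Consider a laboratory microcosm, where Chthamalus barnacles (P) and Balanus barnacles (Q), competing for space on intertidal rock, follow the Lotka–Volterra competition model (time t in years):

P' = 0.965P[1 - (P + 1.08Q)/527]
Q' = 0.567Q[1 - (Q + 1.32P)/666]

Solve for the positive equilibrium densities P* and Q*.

P* ≈ 452, Q* ≈ 69.6

Setting both brackets to zero gives the nullclines P + 1.08Q = 527 and 1.32P + Q = 666.
Substituting Q = 666 - 1.32P into the first: P(1 - 1.08·1.32) = 527 - 1.08·666.
So P* = -192/-0.426 = 452, and then Q* = 666 - 1.32·452 = 69.6.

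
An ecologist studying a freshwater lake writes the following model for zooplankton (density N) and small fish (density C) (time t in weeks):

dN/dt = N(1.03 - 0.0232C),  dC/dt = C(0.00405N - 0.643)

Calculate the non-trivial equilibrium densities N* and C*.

N* ≈ 159, C* ≈ 44.4

Set dC/dt = 0 with C > 0: 0.00405N - 0.643 = 0, so N* = 0.643/0.00405 = 159.
Set dN/dt = 0 with N > 0: 1.03 - 0.0232C = 0, so C* = 1.03/0.0232 = 44.4.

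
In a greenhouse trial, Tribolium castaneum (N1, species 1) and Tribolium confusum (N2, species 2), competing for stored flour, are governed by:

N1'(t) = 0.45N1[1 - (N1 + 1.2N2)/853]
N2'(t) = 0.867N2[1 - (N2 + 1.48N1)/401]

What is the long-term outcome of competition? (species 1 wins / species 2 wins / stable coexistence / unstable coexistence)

species 1 excludes species 2

Compare the nullcline intercepts: K1/α12 = 853/1.2 = 711 > K2 = 401; K2/α21 = 401/1.48 = 271 < K1 = 853.
Since the inequalities point opposite ways, species 1 can invade but species 2 cannot.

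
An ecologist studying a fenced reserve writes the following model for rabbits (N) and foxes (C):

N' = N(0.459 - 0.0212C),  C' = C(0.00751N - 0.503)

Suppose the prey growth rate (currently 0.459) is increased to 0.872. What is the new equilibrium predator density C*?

At the interior fixed point, setting dN/dt = 0 with N > 0 fixes C* = (prey growth rate)/(NC coefficient) — independent of the other coefficients.
With the change, C* = 0.872/0.0212 = 41.1; it rises from 21.7.

C* ≈ 41.1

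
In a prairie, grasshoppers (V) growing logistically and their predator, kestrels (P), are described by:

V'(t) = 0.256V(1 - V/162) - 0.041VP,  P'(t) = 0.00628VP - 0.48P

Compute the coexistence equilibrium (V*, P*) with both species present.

From dP/dt = 0 with P > 0: 0.00628V* = 0.48, so V* = 76.4.
Substitute into dV/dt = 0: 0.256(1 - 76.4/162) = 0.041P*.
The bracket is 0.528, giving P* = 0.135/0.041 = 3.3.

V* ≈ 76.4, P* ≈ 3.3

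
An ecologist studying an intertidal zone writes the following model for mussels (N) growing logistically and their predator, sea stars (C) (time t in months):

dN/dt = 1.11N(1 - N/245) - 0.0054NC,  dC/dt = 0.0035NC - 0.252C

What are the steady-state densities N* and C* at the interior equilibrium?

N* ≈ 72, C* ≈ 145

From dC/dt = 0 with C > 0: 0.0035N* = 0.252, so N* = 72.
Substitute into dN/dt = 0: 1.11(1 - 72/245) = 0.0054C*.
The bracket is 0.706, giving C* = 0.784/0.0054 = 145.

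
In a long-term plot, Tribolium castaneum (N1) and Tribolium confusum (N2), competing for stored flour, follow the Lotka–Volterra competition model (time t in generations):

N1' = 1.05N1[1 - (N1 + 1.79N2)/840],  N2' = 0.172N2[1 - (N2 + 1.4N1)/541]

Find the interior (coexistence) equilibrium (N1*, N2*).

Setting both brackets to zero gives the nullclines N1 + 1.79N2 = 840 and 1.4N1 + N2 = 541.
Substituting N2 = 541 - 1.4N1 into the first: N1(1 - 1.79·1.4) = 840 - 1.79·541.
So N1* = -128/-1.51 = 85.3, and then N2* = 541 - 1.4·85.3 = 422.

N1* ≈ 85.3, N2* ≈ 422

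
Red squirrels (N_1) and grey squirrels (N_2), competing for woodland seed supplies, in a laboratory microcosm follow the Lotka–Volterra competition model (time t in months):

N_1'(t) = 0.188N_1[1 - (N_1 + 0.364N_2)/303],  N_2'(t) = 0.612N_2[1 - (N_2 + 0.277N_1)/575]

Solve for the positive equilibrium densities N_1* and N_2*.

Setting both brackets to zero gives the nullclines N_1 + 0.364N_2 = 303 and 0.277N_1 + N_2 = 575.
Substituting N_2 = 575 - 0.277N_1 into the first: N_1(1 - 0.364·0.277) = 303 - 0.364·575.
So N_1* = 93.7/0.899 = 104, and then N_2* = 575 - 0.277·104 = 546.

N_1* ≈ 104, N_2* ≈ 546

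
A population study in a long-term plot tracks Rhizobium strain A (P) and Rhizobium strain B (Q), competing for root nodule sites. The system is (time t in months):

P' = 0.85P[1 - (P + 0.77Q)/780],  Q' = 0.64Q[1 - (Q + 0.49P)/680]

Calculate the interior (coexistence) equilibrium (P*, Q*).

P* ≈ 412, Q* ≈ 478

Setting both brackets to zero gives the nullclines P + 0.77Q = 780 and 0.49P + Q = 680.
Substituting Q = 680 - 0.49P into the first: P(1 - 0.77·0.49) = 780 - 0.77·680.
So P* = 256/0.623 = 412, and then Q* = 680 - 0.49·412 = 478.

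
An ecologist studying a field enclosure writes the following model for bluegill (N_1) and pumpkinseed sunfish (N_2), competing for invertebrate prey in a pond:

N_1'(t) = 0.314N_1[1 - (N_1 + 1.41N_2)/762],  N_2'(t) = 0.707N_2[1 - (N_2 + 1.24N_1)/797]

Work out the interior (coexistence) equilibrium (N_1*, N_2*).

Setting both brackets to zero gives the nullclines N_1 + 1.41N_2 = 762 and 1.24N_1 + N_2 = 797.
Substituting N_2 = 797 - 1.24N_1 into the first: N_1(1 - 1.41·1.24) = 762 - 1.41·797.
So N_1* = -362/-0.748 = 483, and then N_2* = 797 - 1.24·483 = 198.

N_1* ≈ 483, N_2* ≈ 198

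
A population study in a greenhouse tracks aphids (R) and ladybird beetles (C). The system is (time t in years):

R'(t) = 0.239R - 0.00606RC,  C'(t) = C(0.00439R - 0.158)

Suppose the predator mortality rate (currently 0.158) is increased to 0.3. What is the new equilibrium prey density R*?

R* ≈ 68.3

At the interior fixed point, setting dC/dt = 0 with C > 0 fixes R* = (predator death rate)/(RC coefficient) — independent of the other coefficients.
With the change, R* = 0.3/0.00439 = 68.3; it rises from 36.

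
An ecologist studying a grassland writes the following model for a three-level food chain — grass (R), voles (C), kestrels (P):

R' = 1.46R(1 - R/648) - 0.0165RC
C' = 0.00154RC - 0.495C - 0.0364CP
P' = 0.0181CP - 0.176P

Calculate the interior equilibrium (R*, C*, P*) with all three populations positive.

R* ≈ 577, C* ≈ 9.72, P* ≈ 10.8

From dP/dt = 0: 0.0181C* = 0.176, so C* = 9.72.
From dR/dt = 0: 1.46(1 - R*/648) = 0.0165·9.72, giving R* = 648·(1 - 0.11) = 577.
From dC/dt = 0: 0.00154·577 - 0.495 = 0.0364P*, so P* = 0.393/0.0364 = 10.8.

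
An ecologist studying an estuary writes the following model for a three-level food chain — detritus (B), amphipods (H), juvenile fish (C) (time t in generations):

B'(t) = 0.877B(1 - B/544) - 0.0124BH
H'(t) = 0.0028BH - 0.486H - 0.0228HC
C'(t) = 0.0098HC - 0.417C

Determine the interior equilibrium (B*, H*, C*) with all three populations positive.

B* ≈ 217, H* ≈ 42.6, C* ≈ 5.3

From dC/dt = 0: 0.0098H* = 0.417, so H* = 42.6.
From dB/dt = 0: 0.877(1 - B*/544) = 0.0124·42.6, giving B* = 544·(1 - 0.602) = 217.
From dH/dt = 0: 0.0028·217 - 0.486 = 0.0228C*, so C* = 0.121/0.0228 = 5.3.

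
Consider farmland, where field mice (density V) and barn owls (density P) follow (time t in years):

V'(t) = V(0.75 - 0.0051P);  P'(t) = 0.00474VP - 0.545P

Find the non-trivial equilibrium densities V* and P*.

V* ≈ 115, P* ≈ 147

Set dP/dt = 0 with P > 0: 0.00474V - 0.545 = 0, so V* = 0.545/0.00474 = 115.
Set dV/dt = 0 with V > 0: 0.75 - 0.0051P = 0, so P* = 0.75/0.0051 = 147.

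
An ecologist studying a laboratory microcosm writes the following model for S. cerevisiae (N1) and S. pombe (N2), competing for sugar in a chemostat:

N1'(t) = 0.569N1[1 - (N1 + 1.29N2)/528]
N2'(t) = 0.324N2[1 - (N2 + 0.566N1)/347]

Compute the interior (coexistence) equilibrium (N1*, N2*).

N1* ≈ 298, N2* ≈ 178

Setting both brackets to zero gives the nullclines N1 + 1.29N2 = 528 and 0.566N1 + N2 = 347.
Substituting N2 = 347 - 0.566N1 into the first: N1(1 - 1.29·0.566) = 528 - 1.29·347.
So N1* = 80.4/0.27 = 298, and then N2* = 347 - 0.566·298 = 178.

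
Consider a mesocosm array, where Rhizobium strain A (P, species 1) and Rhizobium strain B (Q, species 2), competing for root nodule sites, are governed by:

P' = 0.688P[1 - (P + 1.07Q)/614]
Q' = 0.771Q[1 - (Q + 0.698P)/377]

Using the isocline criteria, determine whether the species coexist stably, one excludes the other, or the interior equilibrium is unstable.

species 1 excludes species 2

Compare the nullcline intercepts: K1/α12 = 614/1.07 = 574 > K2 = 377; K2/α21 = 377/0.698 = 540 < K1 = 614.
Since the inequalities point opposite ways, species 1 can invade but species 2 cannot.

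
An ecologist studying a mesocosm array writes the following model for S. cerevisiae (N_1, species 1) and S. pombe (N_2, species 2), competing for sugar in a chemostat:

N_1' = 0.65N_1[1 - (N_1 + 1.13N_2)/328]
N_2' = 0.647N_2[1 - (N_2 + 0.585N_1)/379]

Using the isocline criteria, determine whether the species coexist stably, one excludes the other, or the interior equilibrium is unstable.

species 2 excludes species 1

Compare the nullcline intercepts: K1/α12 = 328/1.13 = 290 < K2 = 379; K2/α21 = 379/0.585 = 648 > K1 = 328.
Since the inequalities point opposite ways, species 2 can invade but species 1 cannot.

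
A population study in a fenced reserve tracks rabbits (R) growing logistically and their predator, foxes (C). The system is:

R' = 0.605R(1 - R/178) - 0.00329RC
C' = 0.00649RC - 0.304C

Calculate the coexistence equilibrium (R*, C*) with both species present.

R* ≈ 46.8, C* ≈ 135

From dC/dt = 0 with C > 0: 0.00649R* = 0.304, so R* = 46.8.
Substitute into dR/dt = 0: 0.605(1 - 46.8/178) = 0.00329C*.
The bracket is 0.737, giving C* = 0.446/0.00329 = 135.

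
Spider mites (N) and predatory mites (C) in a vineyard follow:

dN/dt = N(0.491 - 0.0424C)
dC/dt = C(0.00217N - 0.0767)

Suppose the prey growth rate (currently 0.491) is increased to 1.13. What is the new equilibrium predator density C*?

At the interior fixed point, setting dN/dt = 0 with N > 0 fixes C* = (prey growth rate)/(NC coefficient) — independent of the other coefficients.
With the change, C* = 1.13/0.0424 = 26.7; it rises from 11.6.

C* ≈ 26.7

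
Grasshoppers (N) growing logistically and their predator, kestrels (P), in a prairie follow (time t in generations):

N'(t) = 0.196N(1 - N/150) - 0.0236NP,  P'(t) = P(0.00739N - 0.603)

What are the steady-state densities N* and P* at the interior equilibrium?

From dP/dt = 0 with P > 0: 0.00739N* = 0.603, so N* = 81.6.
Substitute into dN/dt = 0: 0.196(1 - 81.6/150) = 0.0236P*.
The bracket is 0.456, giving P* = 0.0894/0.0236 = 3.79.

N* ≈ 81.6, P* ≈ 3.79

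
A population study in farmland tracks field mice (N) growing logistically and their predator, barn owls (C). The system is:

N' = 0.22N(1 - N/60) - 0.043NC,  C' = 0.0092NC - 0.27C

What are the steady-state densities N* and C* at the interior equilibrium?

N* ≈ 29.3, C* ≈ 2.61

From dC/dt = 0 with C > 0: 0.0092N* = 0.27, so N* = 29.3.
Substitute into dN/dt = 0: 0.22(1 - 29.3/60) = 0.043C*.
The bracket is 0.511, giving C* = 0.112/0.043 = 2.61.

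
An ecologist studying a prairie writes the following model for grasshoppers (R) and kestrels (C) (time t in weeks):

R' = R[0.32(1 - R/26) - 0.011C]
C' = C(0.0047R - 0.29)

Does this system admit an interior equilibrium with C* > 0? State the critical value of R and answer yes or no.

Threshold R = 61.7; K < 61.7, so no, the predator goes extinct.

The predator equation gives dC/dt > 0 only when R > 0.29/0.0047 = 61.7.
Without the predator, R → K = 26. Since 26 < 61.7, the predator cannot invade.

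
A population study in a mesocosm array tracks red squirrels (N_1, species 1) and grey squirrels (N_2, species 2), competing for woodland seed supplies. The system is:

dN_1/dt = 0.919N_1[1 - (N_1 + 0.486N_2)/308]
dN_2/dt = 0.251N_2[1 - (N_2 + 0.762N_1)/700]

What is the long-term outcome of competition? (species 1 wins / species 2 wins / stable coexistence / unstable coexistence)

species 2 excludes species 1

Compare the nullcline intercepts: K1/α12 = 308/0.486 = 634 < K2 = 700; K2/α21 = 700/0.762 = 919 > K1 = 308.
Since the inequalities point opposite ways, species 2 can invade but species 1 cannot.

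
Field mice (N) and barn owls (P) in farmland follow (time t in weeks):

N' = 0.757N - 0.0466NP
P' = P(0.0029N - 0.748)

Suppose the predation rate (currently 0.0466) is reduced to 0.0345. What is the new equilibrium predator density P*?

At the interior fixed point, setting dN/dt = 0 with N > 0 fixes P* = (prey growth rate)/(NP coefficient) — independent of the other coefficients.
With the change, P* = 0.757/0.0345 = 21.9; it rises from 16.2.

P* ≈ 21.9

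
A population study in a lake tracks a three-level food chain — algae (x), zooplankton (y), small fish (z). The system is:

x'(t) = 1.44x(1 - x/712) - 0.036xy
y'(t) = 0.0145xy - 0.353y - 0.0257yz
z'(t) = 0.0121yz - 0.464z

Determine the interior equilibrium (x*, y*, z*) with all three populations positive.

From dz/dt = 0: 0.0121y* = 0.464, so y* = 38.3.
From dx/dt = 0: 1.44(1 - x*/712) = 0.036·38.3, giving x* = 712·(1 - 0.959) = 29.4.
From dy/dt = 0: 0.0145·29.4 - 0.353 = 0.0257z*, so z* = 0.0736/0.0257 = 2.86.

x* ≈ 29.4, y* ≈ 38.3, z* ≈ 2.86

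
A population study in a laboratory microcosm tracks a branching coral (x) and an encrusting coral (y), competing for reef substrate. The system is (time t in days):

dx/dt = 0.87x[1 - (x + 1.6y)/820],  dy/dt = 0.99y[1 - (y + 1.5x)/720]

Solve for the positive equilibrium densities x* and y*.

Setting both brackets to zero gives the nullclines x + 1.6y = 820 and 1.5x + y = 720.
Substituting y = 720 - 1.5x into the first: x(1 - 1.6·1.5) = 820 - 1.6·720.
So x* = -332/-1.4 = 237, and then y* = 720 - 1.5·237 = 364.

x* ≈ 237, y* ≈ 364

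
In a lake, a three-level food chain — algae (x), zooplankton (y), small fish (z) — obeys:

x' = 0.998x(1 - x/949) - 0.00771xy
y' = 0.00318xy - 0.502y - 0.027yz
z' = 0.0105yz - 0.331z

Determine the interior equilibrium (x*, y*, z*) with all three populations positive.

From dz/dt = 0: 0.0105y* = 0.331, so y* = 31.5.
From dx/dt = 0: 0.998(1 - x*/949) = 0.00771·31.5, giving x* = 949·(1 - 0.244) = 718.
From dy/dt = 0: 0.00318·718 - 0.502 = 0.027z*, so z* = 1.78/0.027 = 66.

x* ≈ 718, y* ≈ 31.5, z* ≈ 66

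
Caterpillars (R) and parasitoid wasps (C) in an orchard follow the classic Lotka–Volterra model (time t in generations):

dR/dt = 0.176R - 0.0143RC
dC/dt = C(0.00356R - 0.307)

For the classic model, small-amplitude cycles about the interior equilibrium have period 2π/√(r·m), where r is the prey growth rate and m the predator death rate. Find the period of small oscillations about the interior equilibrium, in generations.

Here r = 0.176 and m = 0.307, so r·m = 0.054.
ω = √0.054 = 0.232 per generation, hence T = 2π/ω ≈ 27 generations.

T ≈ 27 generations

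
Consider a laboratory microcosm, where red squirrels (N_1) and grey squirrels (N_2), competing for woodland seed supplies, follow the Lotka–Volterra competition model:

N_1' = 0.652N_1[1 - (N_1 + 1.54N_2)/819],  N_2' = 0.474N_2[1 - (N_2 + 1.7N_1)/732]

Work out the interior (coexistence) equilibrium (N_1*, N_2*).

Setting both brackets to zero gives the nullclines N_1 + 1.54N_2 = 819 and 1.7N_1 + N_2 = 732.
Substituting N_2 = 732 - 1.7N_1 into the first: N_1(1 - 1.54·1.7) = 819 - 1.54·732.
So N_1* = -308/-1.62 = 191, and then N_2* = 732 - 1.7·191 = 408.

N_1* ≈ 191, N_2* ≈ 408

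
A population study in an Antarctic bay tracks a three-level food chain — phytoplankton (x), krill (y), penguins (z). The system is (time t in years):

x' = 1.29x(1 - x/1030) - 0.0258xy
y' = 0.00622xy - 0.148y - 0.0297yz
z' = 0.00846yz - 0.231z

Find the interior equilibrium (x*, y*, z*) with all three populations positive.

From dz/dt = 0: 0.00846y* = 0.231, so y* = 27.3.
From dx/dt = 0: 1.29(1 - x*/1030) = 0.0258·27.3, giving x* = 1030·(1 - 0.546) = 468.
From dy/dt = 0: 0.00622·468 - 0.148 = 0.0297z*, so z* = 2.76/0.0297 = 92.9.

x* ≈ 468, y* ≈ 27.3, z* ≈ 92.9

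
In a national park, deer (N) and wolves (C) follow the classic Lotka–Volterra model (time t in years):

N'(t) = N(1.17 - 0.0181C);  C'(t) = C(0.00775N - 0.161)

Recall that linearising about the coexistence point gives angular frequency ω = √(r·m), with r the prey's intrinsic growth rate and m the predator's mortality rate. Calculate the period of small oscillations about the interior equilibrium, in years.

T ≈ 14.5 years

Here r = 1.17 and m = 0.161, so r·m = 0.188.
ω = √0.188 = 0.434 per year, hence T = 2π/ω ≈ 14.5 years.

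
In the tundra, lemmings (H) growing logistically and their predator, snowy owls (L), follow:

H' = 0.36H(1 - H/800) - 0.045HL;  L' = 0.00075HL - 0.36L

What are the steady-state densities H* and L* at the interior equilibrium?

H* ≈ 480, L* ≈ 3.2

From dL/dt = 0 with L > 0: 0.00075H* = 0.36, so H* = 480.
Substitute into dH/dt = 0: 0.36(1 - 480/800) = 0.045L*.
The bracket is 0.4, giving L* = 0.144/0.045 = 3.2.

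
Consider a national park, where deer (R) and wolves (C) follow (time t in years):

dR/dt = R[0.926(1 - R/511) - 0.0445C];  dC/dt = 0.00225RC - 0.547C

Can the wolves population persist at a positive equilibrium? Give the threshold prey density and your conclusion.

Threshold R = 243; K > 243, so yes, the predator persists.

The predator equation gives dC/dt > 0 only when R > 0.547/0.00225 = 243.
Without the predator, R → K = 511. Since 511 > 243, the predator can invade and persist.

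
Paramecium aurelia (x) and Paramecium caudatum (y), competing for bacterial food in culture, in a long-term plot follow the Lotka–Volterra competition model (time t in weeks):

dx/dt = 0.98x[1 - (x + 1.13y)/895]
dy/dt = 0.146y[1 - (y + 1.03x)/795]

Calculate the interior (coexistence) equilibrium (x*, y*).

x* ≈ 20.4, y* ≈ 774

Setting both brackets to zero gives the nullclines x + 1.13y = 895 and 1.03x + y = 795.
Substituting y = 795 - 1.03x into the first: x(1 - 1.13·1.03) = 895 - 1.13·795.
So x* = -3.35/-0.164 = 20.4, and then y* = 795 - 1.03·20.4 = 774.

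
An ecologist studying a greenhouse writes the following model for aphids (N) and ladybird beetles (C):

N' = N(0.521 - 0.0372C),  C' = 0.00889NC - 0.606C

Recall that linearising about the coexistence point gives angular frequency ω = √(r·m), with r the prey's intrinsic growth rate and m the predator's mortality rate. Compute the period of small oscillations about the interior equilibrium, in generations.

T ≈ 11.2 generations

Here r = 0.521 and m = 0.606, so r·m = 0.316.
ω = √0.316 = 0.562 per generation, hence T = 2π/ω ≈ 11.2 generations.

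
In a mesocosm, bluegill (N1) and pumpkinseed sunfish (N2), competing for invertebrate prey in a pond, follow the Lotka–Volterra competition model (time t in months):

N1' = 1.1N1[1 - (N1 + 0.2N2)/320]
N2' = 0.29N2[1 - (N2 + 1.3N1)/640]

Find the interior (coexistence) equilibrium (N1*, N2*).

N1* ≈ 259, N2* ≈ 303

Setting both brackets to zero gives the nullclines N1 + 0.2N2 = 320 and 1.3N1 + N2 = 640.
Substituting N2 = 640 - 1.3N1 into the first: N1(1 - 0.2·1.3) = 320 - 0.2·640.
So N1* = 192/0.74 = 259, and then N2* = 640 - 1.3·259 = 303.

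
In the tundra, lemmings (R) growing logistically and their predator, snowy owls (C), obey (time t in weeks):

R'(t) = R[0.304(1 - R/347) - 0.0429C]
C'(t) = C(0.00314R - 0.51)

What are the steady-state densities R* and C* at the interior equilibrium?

From dC/dt = 0 with C > 0: 0.00314R* = 0.51, so R* = 162.
Substitute into dR/dt = 0: 0.304(1 - 162/347) = 0.0429C*.
The bracket is 0.532, giving C* = 0.162/0.0429 = 3.77.

R* ≈ 162, C* ≈ 3.77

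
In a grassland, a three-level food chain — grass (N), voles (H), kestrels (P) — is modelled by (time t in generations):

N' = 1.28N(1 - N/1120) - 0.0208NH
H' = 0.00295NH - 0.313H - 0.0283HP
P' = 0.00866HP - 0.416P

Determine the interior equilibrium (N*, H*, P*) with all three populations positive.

N* ≈ 246, H* ≈ 48, P* ≈ 14.6

From dP/dt = 0: 0.00866H* = 0.416, so H* = 48.
From dN/dt = 0: 1.28(1 - N*/1120) = 0.0208·48, giving N* = 1120·(1 - 0.781) = 246.
From dH/dt = 0: 0.00295·246 - 0.313 = 0.0283P*, so P* = 0.412/0.0283 = 14.6.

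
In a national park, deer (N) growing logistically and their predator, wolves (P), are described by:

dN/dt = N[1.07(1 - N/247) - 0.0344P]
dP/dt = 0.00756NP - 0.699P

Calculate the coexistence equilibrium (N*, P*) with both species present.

N* ≈ 92.5, P* ≈ 19.5

From dP/dt = 0 with P > 0: 0.00756N* = 0.699, so N* = 92.5.
Substitute into dN/dt = 0: 1.07(1 - 92.5/247) = 0.0344P*.
The bracket is 0.626, giving P* = 0.669/0.0344 = 19.5.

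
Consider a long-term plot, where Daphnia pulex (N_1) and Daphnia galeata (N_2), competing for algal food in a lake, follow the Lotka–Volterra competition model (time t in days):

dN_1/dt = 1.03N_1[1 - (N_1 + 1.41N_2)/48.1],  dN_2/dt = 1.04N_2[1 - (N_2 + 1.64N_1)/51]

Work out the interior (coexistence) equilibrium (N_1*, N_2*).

Setting both brackets to zero gives the nullclines N_1 + 1.41N_2 = 48.1 and 1.64N_1 + N_2 = 51.
Substituting N_2 = 51 - 1.64N_1 into the first: N_1(1 - 1.41·1.64) = 48.1 - 1.41·51.
So N_1* = -23.8/-1.31 = 18.1, and then N_2* = 51 - 1.64·18.1 = 21.2.

N_1* ≈ 18.1, N_2* ≈ 21.2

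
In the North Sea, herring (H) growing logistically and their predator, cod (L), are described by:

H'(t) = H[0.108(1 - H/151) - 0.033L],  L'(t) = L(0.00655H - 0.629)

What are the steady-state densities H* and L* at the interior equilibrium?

H* ≈ 96, L* ≈ 1.19

From dL/dt = 0 with L > 0: 0.00655H* = 0.629, so H* = 96.
Substitute into dH/dt = 0: 0.108(1 - 96/151) = 0.033L*.
The bracket is 0.364, giving L* = 0.0393/0.033 = 1.19.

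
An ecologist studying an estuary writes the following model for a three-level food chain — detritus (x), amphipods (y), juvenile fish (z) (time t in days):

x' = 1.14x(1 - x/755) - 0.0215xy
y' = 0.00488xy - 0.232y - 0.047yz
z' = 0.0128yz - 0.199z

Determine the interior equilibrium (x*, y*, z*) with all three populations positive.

From dz/dt = 0: 0.0128y* = 0.199, so y* = 15.5.
From dx/dt = 0: 1.14(1 - x*/755) = 0.0215·15.5, giving x* = 755·(1 - 0.293) = 534.
From dy/dt = 0: 0.00488·534 - 0.232 = 0.047z*, so z* = 2.37/0.047 = 50.5.

x* ≈ 534, y* ≈ 15.5, z* ≈ 50.5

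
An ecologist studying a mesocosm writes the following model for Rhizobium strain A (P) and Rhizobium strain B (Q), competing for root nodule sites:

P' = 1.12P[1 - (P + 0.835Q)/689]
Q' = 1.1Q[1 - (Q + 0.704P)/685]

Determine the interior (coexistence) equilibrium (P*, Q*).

Setting both brackets to zero gives the nullclines P + 0.835Q = 689 and 0.704P + Q = 685.
Substituting Q = 685 - 0.704P into the first: P(1 - 0.835·0.704) = 689 - 0.835·685.
So P* = 117/0.412 = 284, and then Q* = 685 - 0.704·284 = 485.

P* ≈ 284, Q* ≈ 485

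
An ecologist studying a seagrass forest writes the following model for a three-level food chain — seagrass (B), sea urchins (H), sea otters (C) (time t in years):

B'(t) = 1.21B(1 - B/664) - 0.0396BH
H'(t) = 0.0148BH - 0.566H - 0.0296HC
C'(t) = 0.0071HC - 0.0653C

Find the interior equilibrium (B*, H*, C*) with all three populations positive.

B* ≈ 464, H* ≈ 9.2, C* ≈ 213

From dC/dt = 0: 0.0071H* = 0.0653, so H* = 9.2.
From dB/dt = 0: 1.21(1 - B*/664) = 0.0396·9.2, giving B* = 664·(1 - 0.301) = 464.
From dH/dt = 0: 0.0148·464 - 0.566 = 0.0296C*, so C* = 6.3/0.0296 = 213.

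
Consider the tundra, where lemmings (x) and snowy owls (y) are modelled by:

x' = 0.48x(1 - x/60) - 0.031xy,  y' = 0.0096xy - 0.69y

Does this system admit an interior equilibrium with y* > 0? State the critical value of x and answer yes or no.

Threshold x = 71.9; K < 71.9, so no, the predator goes extinct.

The predator equation gives dy/dt > 0 only when x > 0.69/0.0096 = 71.9.
Without the predator, x → K = 60. Since 60 < 71.9, the predator cannot invade.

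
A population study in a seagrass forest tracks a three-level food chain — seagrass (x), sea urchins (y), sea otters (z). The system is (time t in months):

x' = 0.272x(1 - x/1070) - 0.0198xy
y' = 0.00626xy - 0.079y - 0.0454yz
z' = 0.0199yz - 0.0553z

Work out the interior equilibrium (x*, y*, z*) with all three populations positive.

x* ≈ 854, y* ≈ 2.78, z* ≈ 116

From dz/dt = 0: 0.0199y* = 0.0553, so y* = 2.78.
From dx/dt = 0: 0.272(1 - x*/1070) = 0.0198·2.78, giving x* = 1070·(1 - 0.202) = 854.
From dy/dt = 0: 0.00626·854 - 0.079 = 0.0454z*, so z* = 5.26/0.0454 = 116.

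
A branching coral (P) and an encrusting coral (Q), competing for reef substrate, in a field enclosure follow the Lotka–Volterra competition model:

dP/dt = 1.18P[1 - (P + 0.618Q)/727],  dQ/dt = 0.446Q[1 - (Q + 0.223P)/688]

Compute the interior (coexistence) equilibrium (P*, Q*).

P* ≈ 350, Q* ≈ 610

Setting both brackets to zero gives the nullclines P + 0.618Q = 727 and 0.223P + Q = 688.
Substituting Q = 688 - 0.223P into the first: P(1 - 0.618·0.223) = 727 - 0.618·688.
So P* = 302/0.862 = 350, and then Q* = 688 - 0.223·350 = 610.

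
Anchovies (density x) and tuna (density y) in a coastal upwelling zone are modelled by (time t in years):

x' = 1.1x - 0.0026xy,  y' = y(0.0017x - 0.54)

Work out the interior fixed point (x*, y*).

x* ≈ 318, y* ≈ 423

Set dy/dt = 0 with y > 0: 0.0017x - 0.54 = 0, so x* = 0.54/0.0017 = 318.
Set dx/dt = 0 with x > 0: 1.1 - 0.0026y = 0, so y* = 1.1/0.0026 = 423.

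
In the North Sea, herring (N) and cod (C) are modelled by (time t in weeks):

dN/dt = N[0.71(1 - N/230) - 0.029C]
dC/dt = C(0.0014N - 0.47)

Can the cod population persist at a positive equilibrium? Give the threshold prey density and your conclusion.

Threshold N = 336; K < 336, so no, the predator goes extinct.

The predator equation gives dC/dt > 0 only when N > 0.47/0.0014 = 336.
Without the predator, N → K = 230. Since 230 < 336, the predator cannot invade.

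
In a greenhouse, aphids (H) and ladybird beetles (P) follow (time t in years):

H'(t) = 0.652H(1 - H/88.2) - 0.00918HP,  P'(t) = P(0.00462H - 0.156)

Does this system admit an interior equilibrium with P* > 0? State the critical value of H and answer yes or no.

The predator equation gives dP/dt > 0 only when H > 0.156/0.00462 = 33.8.
Without the predator, H → K = 88.2. Since 88.2 > 33.8, the predator can invade and persist.

Threshold H = 33.8; K > 33.8, so yes, the predator persists.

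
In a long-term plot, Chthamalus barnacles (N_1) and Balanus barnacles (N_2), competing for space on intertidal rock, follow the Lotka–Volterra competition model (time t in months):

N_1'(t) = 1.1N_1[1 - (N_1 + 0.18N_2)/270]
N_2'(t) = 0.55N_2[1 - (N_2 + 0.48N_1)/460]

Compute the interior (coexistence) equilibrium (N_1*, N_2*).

Setting both brackets to zero gives the nullclines N_1 + 0.18N_2 = 270 and 0.48N_1 + N_2 = 460.
Substituting N_2 = 460 - 0.48N_1 into the first: N_1(1 - 0.18·0.48) = 270 - 0.18·460.
So N_1* = 187/0.914 = 205, and then N_2* = 460 - 0.48·205 = 362.

N_1* ≈ 205, N_2* ≈ 362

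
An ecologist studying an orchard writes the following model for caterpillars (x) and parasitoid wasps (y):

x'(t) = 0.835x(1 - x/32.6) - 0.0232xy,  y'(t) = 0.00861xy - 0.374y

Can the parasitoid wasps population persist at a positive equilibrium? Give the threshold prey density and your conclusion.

The predator equation gives dy/dt > 0 only when x > 0.374/0.00861 = 43.4.
Without the predator, x → K = 32.6. Since 32.6 < 43.4, the predator cannot invade.

Threshold x = 43.4; K < 43.4, so no, the predator goes extinct.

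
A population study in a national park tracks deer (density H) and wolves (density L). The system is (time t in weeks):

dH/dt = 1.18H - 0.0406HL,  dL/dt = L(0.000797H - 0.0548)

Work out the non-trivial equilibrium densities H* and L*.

Set dL/dt = 0 with L > 0: 0.000797H - 0.0548 = 0, so H* = 0.0548/0.000797 = 68.8.
Set dH/dt = 0 with H > 0: 1.18 - 0.0406L = 0, so L* = 1.18/0.0406 = 29.1.

H* ≈ 68.8, L* ≈ 29.1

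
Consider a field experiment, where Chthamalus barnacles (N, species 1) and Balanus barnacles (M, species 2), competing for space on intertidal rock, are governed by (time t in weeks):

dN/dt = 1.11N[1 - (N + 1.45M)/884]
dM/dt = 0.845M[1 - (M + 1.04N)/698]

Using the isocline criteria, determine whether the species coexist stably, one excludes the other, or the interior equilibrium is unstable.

unstable coexistence (outcome depends on initial conditions)

Compare the nullcline intercepts: K1/α12 = 884/1.45 = 610 < K2 = 698; K2/α21 = 698/1.04 = 671 < K1 = 884.
Since both are reversed, neither can invade when rare; the interior point is a saddle.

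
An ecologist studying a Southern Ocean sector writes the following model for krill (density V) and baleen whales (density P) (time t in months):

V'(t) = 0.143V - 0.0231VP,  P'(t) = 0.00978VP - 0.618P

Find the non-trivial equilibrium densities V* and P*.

V* ≈ 63.2, P* ≈ 6.19

Set dP/dt = 0 with P > 0: 0.00978V - 0.618 = 0, so V* = 0.618/0.00978 = 63.2.
Set dV/dt = 0 with V > 0: 0.143 - 0.0231P = 0, so P* = 0.143/0.0231 = 6.19.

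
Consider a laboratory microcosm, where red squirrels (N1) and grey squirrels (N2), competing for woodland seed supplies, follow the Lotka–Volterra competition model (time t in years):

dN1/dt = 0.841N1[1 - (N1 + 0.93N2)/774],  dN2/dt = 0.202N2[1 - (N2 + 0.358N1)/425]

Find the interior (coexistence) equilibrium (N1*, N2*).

Setting both brackets to zero gives the nullclines N1 + 0.93N2 = 774 and 0.358N1 + N2 = 425.
Substituting N2 = 425 - 0.358N1 into the first: N1(1 - 0.93·0.358) = 774 - 0.93·425.
So N1* = 379/0.667 = 568, and then N2* = 425 - 0.358·568 = 222.

N1* ≈ 568, N2* ≈ 222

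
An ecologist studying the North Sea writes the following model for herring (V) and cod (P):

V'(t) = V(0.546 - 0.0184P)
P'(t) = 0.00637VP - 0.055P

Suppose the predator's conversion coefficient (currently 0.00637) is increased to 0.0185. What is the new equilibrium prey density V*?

At the interior fixed point, setting dP/dt = 0 with P > 0 fixes V* = (predator death rate)/(VP coefficient) — independent of the other coefficients.
With the change, V* = 0.055/0.0185 = 2.97; it falls from 8.63.

V* ≈ 2.97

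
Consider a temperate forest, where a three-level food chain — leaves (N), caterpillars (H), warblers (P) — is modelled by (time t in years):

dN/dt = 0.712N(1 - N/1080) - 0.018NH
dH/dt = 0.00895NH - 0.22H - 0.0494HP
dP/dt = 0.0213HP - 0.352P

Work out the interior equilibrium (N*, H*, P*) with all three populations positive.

From dP/dt = 0: 0.0213H* = 0.352, so H* = 16.5.
From dN/dt = 0: 0.712(1 - N*/1080) = 0.018·16.5, giving N* = 1080·(1 - 0.418) = 629.
From dH/dt = 0: 0.00895·629 - 0.22 = 0.0494P*, so P* = 5.41/0.0494 = 109.

N* ≈ 629, H* ≈ 16.5, P* ≈ 109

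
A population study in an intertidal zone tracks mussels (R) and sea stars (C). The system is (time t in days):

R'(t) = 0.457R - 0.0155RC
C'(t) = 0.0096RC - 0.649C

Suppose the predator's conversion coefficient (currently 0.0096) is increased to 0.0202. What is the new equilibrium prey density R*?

R* ≈ 32.1

At the interior fixed point, setting dC/dt = 0 with C > 0 fixes R* = (predator death rate)/(RC coefficient) — independent of the other coefficients.
With the change, R* = 0.649/0.0202 = 32.1; it falls from 67.6.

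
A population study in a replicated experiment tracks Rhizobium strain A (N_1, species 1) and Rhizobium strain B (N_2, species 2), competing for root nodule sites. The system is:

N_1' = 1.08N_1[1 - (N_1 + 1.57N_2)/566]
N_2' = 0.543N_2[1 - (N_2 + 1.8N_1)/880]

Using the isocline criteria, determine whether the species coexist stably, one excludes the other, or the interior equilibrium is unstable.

Compare the nullcline intercepts: K1/α12 = 566/1.57 = 361 < K2 = 880; K2/α21 = 880/1.8 = 489 < K1 = 566.
Since both are reversed, neither can invade when rare; the interior point is a saddle.

unstable coexistence (outcome depends on initial conditions)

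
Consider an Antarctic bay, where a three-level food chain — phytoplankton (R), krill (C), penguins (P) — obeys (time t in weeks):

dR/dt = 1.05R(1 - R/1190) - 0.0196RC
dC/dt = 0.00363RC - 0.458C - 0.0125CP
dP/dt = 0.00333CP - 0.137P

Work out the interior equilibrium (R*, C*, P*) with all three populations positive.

From dP/dt = 0: 0.00333C* = 0.137, so C* = 41.1.
From dR/dt = 0: 1.05(1 - R*/1190) = 0.0196·41.1, giving R* = 1190·(1 - 0.768) = 276.
From dC/dt = 0: 0.00363·276 - 0.458 = 0.0125P*, so P* = 0.544/0.0125 = 43.5.

R* ≈ 276, C* ≈ 41.1, P* ≈ 43.5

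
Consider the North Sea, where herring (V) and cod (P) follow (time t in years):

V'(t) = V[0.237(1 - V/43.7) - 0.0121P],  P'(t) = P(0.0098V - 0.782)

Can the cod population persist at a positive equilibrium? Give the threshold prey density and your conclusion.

The predator equation gives dP/dt > 0 only when V > 0.782/0.0098 = 79.8.
Without the predator, V → K = 43.7. Since 43.7 < 79.8, the predator cannot invade.

Threshold V = 79.8; K < 79.8, so no, the predator goes extinct.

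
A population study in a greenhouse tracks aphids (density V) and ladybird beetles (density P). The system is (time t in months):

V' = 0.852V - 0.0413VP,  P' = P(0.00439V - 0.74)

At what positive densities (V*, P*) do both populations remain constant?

Set dP/dt = 0 with P > 0: 0.00439V - 0.74 = 0, so V* = 0.74/0.00439 = 169.
Set dV/dt = 0 with V > 0: 0.852 - 0.0413P = 0, so P* = 0.852/0.0413 = 20.6.

V* ≈ 169, P* ≈ 20.6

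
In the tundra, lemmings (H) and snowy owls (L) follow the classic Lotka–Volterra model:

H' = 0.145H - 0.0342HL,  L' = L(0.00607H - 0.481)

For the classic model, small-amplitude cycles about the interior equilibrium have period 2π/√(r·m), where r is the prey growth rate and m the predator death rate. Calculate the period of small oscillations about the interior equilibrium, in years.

T ≈ 23.8 years

Here r = 0.145 and m = 0.481, so r·m = 0.0697.
ω = √0.0697 = 0.264 per year, hence T = 2π/ω ≈ 23.8 years.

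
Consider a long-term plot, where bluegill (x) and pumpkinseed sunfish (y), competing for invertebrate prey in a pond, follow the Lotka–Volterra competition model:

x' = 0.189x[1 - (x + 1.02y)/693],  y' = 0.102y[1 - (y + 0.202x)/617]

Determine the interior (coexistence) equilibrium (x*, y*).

x* ≈ 80.2, y* ≈ 601

Setting both brackets to zero gives the nullclines x + 1.02y = 693 and 0.202x + y = 617.
Substituting y = 617 - 0.202x into the first: x(1 - 1.02·0.202) = 693 - 1.02·617.
So x* = 63.7/0.794 = 80.2, and then y* = 617 - 0.202·80.2 = 601.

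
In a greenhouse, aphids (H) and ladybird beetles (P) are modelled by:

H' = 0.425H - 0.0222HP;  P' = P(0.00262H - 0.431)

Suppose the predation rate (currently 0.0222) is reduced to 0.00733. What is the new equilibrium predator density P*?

P* ≈ 58

At the interior fixed point, setting dH/dt = 0 with H > 0 fixes P* = (prey growth rate)/(HP coefficient) — independent of the other coefficients.
With the change, P* = 0.425/0.00733 = 58; it rises from 19.1.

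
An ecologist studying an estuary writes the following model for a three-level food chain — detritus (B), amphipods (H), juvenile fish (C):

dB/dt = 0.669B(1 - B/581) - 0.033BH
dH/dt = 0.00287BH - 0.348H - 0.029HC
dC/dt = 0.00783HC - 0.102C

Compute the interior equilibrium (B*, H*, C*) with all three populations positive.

B* ≈ 208, H* ≈ 13, C* ≈ 8.55

From dC/dt = 0: 0.00783H* = 0.102, so H* = 13.
From dB/dt = 0: 0.669(1 - B*/581) = 0.033·13, giving B* = 581·(1 - 0.643) = 208.
From dH/dt = 0: 0.00287·208 - 0.348 = 0.029C*, so C* = 0.248/0.029 = 8.55.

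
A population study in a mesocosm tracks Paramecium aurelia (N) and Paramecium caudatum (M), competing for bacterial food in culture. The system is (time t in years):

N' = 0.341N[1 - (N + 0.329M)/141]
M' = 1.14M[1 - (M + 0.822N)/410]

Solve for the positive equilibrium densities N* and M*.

Setting both brackets to zero gives the nullclines N + 0.329M = 141 and 0.822N + M = 410.
Substituting M = 410 - 0.822N into the first: N(1 - 0.329·0.822) = 141 - 0.329·410.
So N* = 6.11/0.73 = 8.37, and then M* = 410 - 0.822·8.37 = 403.

N* ≈ 8.37, M* ≈ 403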